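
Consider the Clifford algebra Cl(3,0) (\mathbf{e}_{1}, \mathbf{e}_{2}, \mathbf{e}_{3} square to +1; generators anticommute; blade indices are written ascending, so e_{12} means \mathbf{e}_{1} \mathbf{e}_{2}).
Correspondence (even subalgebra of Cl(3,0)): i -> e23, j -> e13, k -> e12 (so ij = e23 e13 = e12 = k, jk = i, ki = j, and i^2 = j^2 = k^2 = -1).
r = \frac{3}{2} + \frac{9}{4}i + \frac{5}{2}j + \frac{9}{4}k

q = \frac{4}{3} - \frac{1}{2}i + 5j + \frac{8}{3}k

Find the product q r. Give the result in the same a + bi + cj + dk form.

In blades: q = \frac{4}{3} + \frac{8}{3} e_{12} + 5 e_{13} - \frac{1}{2} e_{23}, r = \frac{3}{2} + \frac{9}{4} e_{12} + \frac{5}{2} e_{13} + \frac{9}{4} e_{23}.
Distribute q over r term by term (generator squares from the signature, products reordered to ascending indices): (\frac{4}{3})*r = 2 + 3 e_{12} + \frac{10}{3} e_{13} + 3 e_{23}; (\frac{8}{3} e_{12})*r = -6 + 4 e_{12} + 6 e_{13} - \frac{20}{3} e_{23}; (5 e_{13})*r = -\frac{25}{2} - \frac{45}{4} e_{12} + \frac{15}{2} e_{13} + \frac{45}{4} e_{23}; (-\frac{1}{2} e_{23})*r = \frac{9}{8} - \frac{5}{4} e_{12} + \frac{9}{8} e_{13} - \frac{3}{4} e_{23}.
Sum: -\frac{123}{8} - \frac{11}{2} e_{12} + \frac{431}{24} e_{13} + \frac{41}{6} e_{23}; translating back through the correspondence:
Answer: -\frac{123}{8} + \frac{41}{6}i + \frac{431}{24}j - \frac{11}{2}k


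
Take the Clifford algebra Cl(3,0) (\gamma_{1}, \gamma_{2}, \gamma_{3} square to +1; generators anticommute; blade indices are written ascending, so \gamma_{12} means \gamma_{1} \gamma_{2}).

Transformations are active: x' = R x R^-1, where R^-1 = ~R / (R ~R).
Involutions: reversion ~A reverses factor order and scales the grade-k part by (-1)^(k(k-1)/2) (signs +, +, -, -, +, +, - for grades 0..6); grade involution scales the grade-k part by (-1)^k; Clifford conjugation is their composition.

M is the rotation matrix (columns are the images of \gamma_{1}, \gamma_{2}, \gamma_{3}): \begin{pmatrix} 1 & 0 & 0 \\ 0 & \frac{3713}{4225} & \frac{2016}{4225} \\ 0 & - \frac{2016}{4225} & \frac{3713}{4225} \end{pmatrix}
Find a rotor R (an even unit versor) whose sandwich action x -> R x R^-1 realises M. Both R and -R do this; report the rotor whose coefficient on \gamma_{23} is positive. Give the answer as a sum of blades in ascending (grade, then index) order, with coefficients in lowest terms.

Method: write R = a + b12*\gamma_{12} + b13*\gamma_{13} + b23*\gamma_{23} with a^2 + b12^2 + b13^2 + b23^2 = 1 (so R^-1 = ~R). Expanding the columns R e_j ~R gives tr M = 4a^2 - 1 and, from the antisymmetric part, M21 - M12 = -4a*b12, M13 - M31 = 4a*b13, M32 - M23 = -4a*b23.
Here tr M = \frac{11651}{4225}, so a^2 = (1 + tr M)/4 = \frac{3969}{4225} and a = ±\frac{63}{65}. Taking a = \frac{63}{65}: M21 - M12 = 0, M13 - M31 = 0, M32 - M23 = -\frac{4032}{4225}, giving b12 = 0, b13 = 0, b23 = \frac{16}{65}, i.e. R = \frac{63}{65} + \frac{16}{65} \gamma_{23}.
Its \gamma_{23} coefficient is already positive.
Answer: \frac{63}{65} + \frac{16}{65} \gamma_{23}. Note: both R and -R realise this M (trace \frac{11651}{4225}); the covering map identifies them, and the \gamma_{23}-coefficient sign is the tie-breaker.


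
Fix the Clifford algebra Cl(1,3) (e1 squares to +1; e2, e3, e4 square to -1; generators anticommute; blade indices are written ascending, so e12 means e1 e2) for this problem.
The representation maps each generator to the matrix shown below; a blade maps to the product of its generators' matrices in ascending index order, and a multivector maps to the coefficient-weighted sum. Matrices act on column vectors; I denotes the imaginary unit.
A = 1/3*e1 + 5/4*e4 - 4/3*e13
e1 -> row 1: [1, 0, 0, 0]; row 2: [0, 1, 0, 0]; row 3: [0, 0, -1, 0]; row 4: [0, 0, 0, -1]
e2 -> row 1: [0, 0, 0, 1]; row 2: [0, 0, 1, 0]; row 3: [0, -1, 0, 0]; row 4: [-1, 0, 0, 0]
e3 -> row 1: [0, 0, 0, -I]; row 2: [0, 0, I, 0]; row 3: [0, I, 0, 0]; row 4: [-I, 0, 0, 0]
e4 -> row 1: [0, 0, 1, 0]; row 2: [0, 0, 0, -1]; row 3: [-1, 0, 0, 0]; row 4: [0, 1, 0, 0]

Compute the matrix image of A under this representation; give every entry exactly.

Bivector images (products of the table entries): rho(e13) = rho(e1)rho(e3) = row 1: [0, 0, 0, -I]; row 2: [0, 0, I, 0]; row 3: [0, -I, 0, 0]; row 4: [I, 0, 0, 0].
M = (1/3)*rho(e1) + (5/4)*rho(e4) + (-4/3)*rho(e13), summed entrywise:
Answer: row 1: [1/3, 0, 5/4, 4*I/3]; row 2: [0, 1/3, -4*I/3, -5/4]; row 3: [-5/4, 4*I/3, -1/3, 0]; row 4: [-4*I/3, 5/4, 0, -1/3]


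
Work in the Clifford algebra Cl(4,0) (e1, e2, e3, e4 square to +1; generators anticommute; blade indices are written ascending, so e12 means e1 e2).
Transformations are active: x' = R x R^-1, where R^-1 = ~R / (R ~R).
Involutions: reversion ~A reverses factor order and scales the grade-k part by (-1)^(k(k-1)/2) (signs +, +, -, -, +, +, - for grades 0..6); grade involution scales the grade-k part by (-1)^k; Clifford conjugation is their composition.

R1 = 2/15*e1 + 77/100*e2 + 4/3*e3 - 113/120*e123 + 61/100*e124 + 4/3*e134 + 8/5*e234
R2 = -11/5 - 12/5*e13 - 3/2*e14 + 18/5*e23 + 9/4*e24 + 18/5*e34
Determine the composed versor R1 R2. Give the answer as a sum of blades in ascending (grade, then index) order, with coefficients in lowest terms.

Distribute over the terms of R2 (each basis-blade product reordered to ascending indices, repeated generators contracted through their squares):
R1 (-11/5) = -22/75*e1 - 847/500*e2 - 44/15*e3 + 1243/600*e123 - 671/500*e124 - 44/15*e134 - 88/25*e234
R1 (-12/5*e13) = 16/5*e1 + 113/50*e2 - 8/25*e3 + 16/5*e4 + 231/125*e123 - 96/25*e124 + 183/125*e234
R1 (-3/2*e14) = -183/200*e2 - 2*e3 - 1/5*e4 + 12/5*e123 + 231/200*e124 + 2*e134 + 113/80*e234
R1 (18/5*e23) = 339/100*e1 - 24/5*e2 + 693/250*e3 - 144/25*e4 + 12/25*e123 - 24/5*e124 + 549/250*e134
R1 (9/4*e24) = -549/400*e1 + 18/5*e3 + 693/400*e4 + 3*e123 + 3/10*e124 + 339/160*e134 - 3*e234
R1 (18/5*e34) = -24/5*e1 - 144/25*e2 + 24/5*e4 - 549/250*e123 - 339/100*e124 + 12/25*e134 + 693/250*e234
Summing the partial products and collecting blades:
Answer: 149/1200*e1 - 10909/1000*e2 + 839/750*e3 + 1509/400*e4 + 22811/3000*e123 - 11917/1000*e124 + 46337/12000*e134 - 1743/2000*e234


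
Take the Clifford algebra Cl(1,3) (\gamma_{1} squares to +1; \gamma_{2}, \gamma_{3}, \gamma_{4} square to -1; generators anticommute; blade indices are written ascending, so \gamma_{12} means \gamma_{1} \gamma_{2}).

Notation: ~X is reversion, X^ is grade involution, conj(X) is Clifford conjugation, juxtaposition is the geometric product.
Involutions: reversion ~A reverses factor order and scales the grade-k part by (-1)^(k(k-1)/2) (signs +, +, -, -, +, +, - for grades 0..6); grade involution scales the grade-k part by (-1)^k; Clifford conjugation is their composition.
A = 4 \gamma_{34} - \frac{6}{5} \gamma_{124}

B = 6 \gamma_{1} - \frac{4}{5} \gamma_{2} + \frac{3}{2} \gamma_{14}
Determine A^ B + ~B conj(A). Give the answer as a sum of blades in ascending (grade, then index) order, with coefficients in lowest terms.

first term: -\frac{9}{5} \gamma_{2} - 6 \gamma_{13} - \frac{24}{25} \gamma_{14} + \frac{36}{5} \gamma_{24} + 24 \gamma_{134} - \frac{16}{5} \gamma_{234}
second term: -\frac{9}{5} \gamma_{2} + 6 \gamma_{13} + \frac{24}{25} \gamma_{14} - \frac{36}{5} \gamma_{24} - 24 \gamma_{134} + \frac{16}{5} \gamma_{234}
Answer: -\frac{18}{5} \gamma_{2}


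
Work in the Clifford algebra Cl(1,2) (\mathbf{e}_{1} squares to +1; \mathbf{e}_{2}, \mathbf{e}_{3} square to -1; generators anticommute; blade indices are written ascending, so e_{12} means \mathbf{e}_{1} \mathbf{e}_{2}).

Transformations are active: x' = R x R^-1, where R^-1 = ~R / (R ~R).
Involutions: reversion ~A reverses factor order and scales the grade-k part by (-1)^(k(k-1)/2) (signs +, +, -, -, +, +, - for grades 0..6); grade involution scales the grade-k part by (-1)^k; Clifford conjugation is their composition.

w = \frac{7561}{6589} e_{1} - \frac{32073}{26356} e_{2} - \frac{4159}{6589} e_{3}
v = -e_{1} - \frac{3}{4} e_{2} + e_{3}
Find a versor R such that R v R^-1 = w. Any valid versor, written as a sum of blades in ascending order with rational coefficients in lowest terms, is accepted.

Reasoning: v^2 = w^2 = -\frac{9}{16} since conjugation preserves the quadratic form; R = v + w = \frac{972}{6589} e_{1} - \frac{12960}{6589} e_{2} + \frac{2430}{6589} e_{3} is then valid when invertible, keeping its own part and reversing (v - w)/2.
Answer: \frac{972}{6589} e_{1} - \frac{12960}{6589} e_{2} + \frac{2430}{6589} e_{3}


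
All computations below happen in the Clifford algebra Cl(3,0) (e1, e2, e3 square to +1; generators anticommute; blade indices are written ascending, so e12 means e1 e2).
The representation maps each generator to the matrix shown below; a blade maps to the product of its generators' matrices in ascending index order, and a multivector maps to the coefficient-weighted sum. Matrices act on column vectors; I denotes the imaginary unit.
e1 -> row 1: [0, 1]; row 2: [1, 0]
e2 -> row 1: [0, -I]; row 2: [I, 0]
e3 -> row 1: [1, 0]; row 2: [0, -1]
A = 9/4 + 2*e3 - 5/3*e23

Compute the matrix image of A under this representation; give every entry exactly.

Bivector images (products of the table entries): rho(e23) = rho(e2)rho(e3) = row 1: [0, I]; row 2: [I, 0].
M = (9/4)*1 + (2)*rho(e3) + (-5/3)*rho(e23), summed entrywise (1 is the identity matrix):
Answer: row 1: [17/4, -5*I/3]; row 2: [-5*I/3, 1/4]


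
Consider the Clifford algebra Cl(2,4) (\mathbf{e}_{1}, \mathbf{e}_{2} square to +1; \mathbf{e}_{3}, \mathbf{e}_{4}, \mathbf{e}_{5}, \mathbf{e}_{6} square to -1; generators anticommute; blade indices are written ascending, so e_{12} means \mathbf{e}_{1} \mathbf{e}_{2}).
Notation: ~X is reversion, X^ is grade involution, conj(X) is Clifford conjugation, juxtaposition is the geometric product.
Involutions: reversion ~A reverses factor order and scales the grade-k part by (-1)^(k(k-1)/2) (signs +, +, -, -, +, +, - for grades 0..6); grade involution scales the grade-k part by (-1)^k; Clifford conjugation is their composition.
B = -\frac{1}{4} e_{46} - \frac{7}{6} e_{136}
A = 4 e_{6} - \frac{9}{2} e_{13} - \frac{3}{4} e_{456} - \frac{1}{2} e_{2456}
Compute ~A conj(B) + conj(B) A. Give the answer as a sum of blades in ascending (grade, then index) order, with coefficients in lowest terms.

first term: e_{4} + \frac{3}{16} e_{5} - \frac{21}{4} e_{6} + \frac{14}{3} e_{13} - \frac{1}{8} e_{25} + \frac{7}{8} e_{1345} + \frac{9}{8} e_{1346} + \frac{7}{12} e_{12345}
second term: -e_{4} - \frac{3}{16} e_{5} + \frac{21}{4} e_{6} + \frac{14}{3} e_{13} - \frac{1}{8} e_{25} - \frac{7}{8} e_{1345} - \frac{9}{8} e_{1346} - \frac{7}{12} e_{12345}
Answer: \frac{28}{3} e_{13} - \frac{1}{4} e_{25}


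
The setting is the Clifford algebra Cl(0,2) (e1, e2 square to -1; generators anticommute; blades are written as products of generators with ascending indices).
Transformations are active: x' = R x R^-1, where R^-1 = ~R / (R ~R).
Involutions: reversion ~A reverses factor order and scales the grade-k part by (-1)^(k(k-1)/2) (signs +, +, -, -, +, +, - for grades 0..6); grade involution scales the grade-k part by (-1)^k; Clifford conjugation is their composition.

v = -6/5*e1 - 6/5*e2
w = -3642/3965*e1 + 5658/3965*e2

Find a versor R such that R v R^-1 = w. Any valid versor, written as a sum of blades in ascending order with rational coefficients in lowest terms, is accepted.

Since q(v) = q(w) = -72/25, the sum R = v + w = -1680/793*e1 + 180/793*e2 does the job whenever invertible.
Answer: -1680/793*e1 + 180/793*e2


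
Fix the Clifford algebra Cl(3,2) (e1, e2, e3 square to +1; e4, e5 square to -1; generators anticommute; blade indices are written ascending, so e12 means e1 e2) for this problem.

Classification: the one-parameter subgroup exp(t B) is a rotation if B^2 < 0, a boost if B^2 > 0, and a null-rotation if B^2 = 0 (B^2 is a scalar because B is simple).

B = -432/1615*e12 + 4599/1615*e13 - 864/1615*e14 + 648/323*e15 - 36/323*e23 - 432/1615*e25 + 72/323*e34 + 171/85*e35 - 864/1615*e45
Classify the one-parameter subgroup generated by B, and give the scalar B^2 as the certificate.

B^2 term by term: the squares give (-432/1615)^2*(e12)^2 + (4599/1615)^2*(e13)^2 + (-864/1615)^2*(e14)^2 + (648/323)^2*(e15)^2 + (-36/323)^2*(e23)^2 + (-432/1615)^2*(e25)^2 + (72/323)^2*(e34)^2 + (171/85)^2*(e35)^2 + (-864/1615)^2*(e45)^2 = 186624/2608225*(-1) + 21150801/2608225*(-1) + 746496/2608225*(+1) + 419904/104329*(+1) + 1296/104329*(-1) + 186624/2608225*(+1) + 5184/104329*(+1) + 29241/7225*(+1) + 746496/2608225*(-1) = 0 (each basis 2-blade squares to minus the product of its generators' squares); cross terms between blades sharing an index anticommute and cancel; the commuting (index-disjoint) pairs give grade-4 terms 2*c*c'*(blade product), which cancel blade by blade — e1234: -62208/521645 + 62208/521645 = 0; e1235: -7776/7225 + 3973536/2608225 - 46656/104329 = 0; e1245: 746496/2608225 - 746496/2608225 = 0; e1345: -7947072/2608225 + 15552/7225 + 93312/104329 = 0; e2345: 62208/521645 - 62208/521645 = 0 — confirming B is simple. So B^2 = 0.
Answer: null-rotation, certificate B^2 = 0. Why this suffices: the scalar 0 survives any versor conjugation, so its sign alone determines the class however B is presented.


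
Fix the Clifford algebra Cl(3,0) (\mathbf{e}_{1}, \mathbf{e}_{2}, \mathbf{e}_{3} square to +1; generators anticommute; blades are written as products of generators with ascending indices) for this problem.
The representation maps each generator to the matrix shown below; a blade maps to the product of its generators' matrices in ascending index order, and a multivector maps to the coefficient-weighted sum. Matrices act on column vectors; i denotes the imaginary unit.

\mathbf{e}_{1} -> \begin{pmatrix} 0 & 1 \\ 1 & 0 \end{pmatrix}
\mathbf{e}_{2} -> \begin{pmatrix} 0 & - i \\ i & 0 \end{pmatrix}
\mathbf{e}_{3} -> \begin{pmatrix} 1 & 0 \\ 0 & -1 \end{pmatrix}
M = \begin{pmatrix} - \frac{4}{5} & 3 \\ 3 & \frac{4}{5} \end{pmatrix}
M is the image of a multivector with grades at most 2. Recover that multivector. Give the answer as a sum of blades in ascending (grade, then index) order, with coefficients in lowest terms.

Method: 1, rho(e_{1}), rho(e_{2}), rho(e_{3}) form a trace-orthogonal basis of the 2x2 complex matrices (tr(X Y) = 2 if X = Y, else 0), so M = m0*1 + m1*rho(e_{1}) + m2*rho(e_{2}) + m3*rho(e_{3}) with m0 = tr(M)/2 = 0, m1 = tr(M rho(e_{1}))/2 = 3, m2 = tr(M rho(e_{2}))/2 = 0, m3 = tr(M rho(e_{3}))/2 = - \frac{4}{5}.
Multiplying table entries, the bivector images are rho(e_{1} e_{2}) = i*rho(e_{3}), rho(e_{1} e_{3}) = -i*rho(e_{2}), rho(e_{2} e_{3}) = i*rho(e_{1}); with real blade coefficients the real parts of m0..m3 are the coefficients of 1, e_{1}, e_{2}, e_{3} and the imaginary parts give the bivectors (e_{2} e_{3}: Im m1, e_{1} e_{3}: -Im m2, e_{1} e_{2}: Im m3).
Answer: 3 e_{1} - \frac{4}{5} e_{3}


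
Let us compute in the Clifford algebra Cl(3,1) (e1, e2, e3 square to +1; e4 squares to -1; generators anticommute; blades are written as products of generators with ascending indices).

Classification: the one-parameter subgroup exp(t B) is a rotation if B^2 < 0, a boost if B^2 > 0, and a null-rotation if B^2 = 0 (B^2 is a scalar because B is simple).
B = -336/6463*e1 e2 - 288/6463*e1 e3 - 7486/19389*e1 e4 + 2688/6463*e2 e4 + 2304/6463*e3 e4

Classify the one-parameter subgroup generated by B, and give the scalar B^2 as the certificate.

B^2 term by term: the squares give (-336/6463)^2*(e1 e2)^2 + (-288/6463)^2*(e1 e3)^2 + (-7486/19389)^2*(e1 e4)^2 + (2688/6463)^2*(e2 e4)^2 + (2304/6463)^2*(e3 e4)^2 = 112896/41770369*(-1) + 82944/41770369*(-1) + 56040196/375933321*(+1) + 7225344/41770369*(+1) + 5308416/41770369*(+1) = 4/9 (each basis 2-blade squares to minus the product of its generators' squares); cross terms between blades sharing an index anticommute and cancel; the commuting (index-disjoint) pairs give grade-4 terms 2*c*c'*(blade product), which cancel blade by blade — e1 e2 e3 e4: -1548288/41770369 + 1548288/41770369 = 0 — confirming B is simple. So B^2 = 4/9.
Answer: boost, certificate B^2 = 4/9. Note: conjugating B changes its blade decomposition but never the scalar B^2 = 4/9, whose sign settles the classification.


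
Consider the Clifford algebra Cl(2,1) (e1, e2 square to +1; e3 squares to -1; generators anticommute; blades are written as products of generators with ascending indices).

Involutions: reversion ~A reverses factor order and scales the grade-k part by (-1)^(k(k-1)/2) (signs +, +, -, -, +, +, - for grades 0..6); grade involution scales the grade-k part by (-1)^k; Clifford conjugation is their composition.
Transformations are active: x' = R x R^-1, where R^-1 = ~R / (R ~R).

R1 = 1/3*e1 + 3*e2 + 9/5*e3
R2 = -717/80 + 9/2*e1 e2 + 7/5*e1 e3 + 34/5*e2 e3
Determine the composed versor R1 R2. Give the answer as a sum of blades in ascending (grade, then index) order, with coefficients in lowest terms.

Distribute over the terms of R1 (each basis-blade product reordered to ascending indices, repeated generators contracted through their squares):
(1/3*e1) R2 = -239/80*e1 + 3/2*e2 + 7/15*e3 + 34/15*e1 e2 e3
(3*e2) R2 = -27/2*e1 - 2151/80*e2 + 102/5*e3 - 21/5*e1 e2 e3
(9/5*e3) R2 = 63/25*e1 + 306/25*e2 - 6453/400*e3 + 81/10*e1 e2 e3
Summing the partial products and collecting blades:
Answer: -5587/400*e1 - 5259/400*e2 + 5681/1200*e3 + 37/6*e1 e2 e3


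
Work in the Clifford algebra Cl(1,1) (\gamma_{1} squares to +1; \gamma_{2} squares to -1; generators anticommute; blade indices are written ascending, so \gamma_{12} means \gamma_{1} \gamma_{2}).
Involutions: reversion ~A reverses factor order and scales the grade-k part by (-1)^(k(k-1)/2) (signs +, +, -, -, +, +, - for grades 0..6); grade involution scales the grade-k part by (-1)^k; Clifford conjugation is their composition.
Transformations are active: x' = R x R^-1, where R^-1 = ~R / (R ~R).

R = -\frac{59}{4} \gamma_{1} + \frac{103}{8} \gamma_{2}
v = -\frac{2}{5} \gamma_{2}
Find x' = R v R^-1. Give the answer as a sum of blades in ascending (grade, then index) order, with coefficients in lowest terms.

~R = -\frac{59}{4} \gamma_{1} + \frac{103}{8} \gamma_{2}, and R ~R = \frac{3315}{64}, so R^-1 = ~R / (\frac{3315}{64}).
R v = \frac{103}{20} + \frac{59}{10} \gamma_{12}
Answer: -\frac{48616}{16575} \gamma_{1} + \frac{49066}{16575} \gamma_{2}


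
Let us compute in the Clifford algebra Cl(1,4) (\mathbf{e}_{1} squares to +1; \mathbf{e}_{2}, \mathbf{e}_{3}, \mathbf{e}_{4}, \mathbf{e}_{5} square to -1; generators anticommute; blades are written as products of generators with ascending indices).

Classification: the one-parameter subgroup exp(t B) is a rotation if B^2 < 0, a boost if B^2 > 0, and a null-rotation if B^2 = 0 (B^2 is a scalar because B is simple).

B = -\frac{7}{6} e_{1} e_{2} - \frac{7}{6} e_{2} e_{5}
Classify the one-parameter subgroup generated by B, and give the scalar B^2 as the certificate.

B^2 term by term: the squares give (-\frac{7}{6})^2*(e_{1} e_{2})^2 + (-\frac{7}{6})^2*(e_{2} e_{5})^2 = \frac{49}{36}*(+1) + \frac{49}{36}*(-1) = 0 (each basis 2-blade squares to minus the product of its generators' squares); cross terms between blades sharing an index anticommute and cancel. So B^2 = 0.
Answer: null-rotation, certificate B^2 = 0. Check the certificate: B^2 = 0, and that sign is decisive whatever form B takes.


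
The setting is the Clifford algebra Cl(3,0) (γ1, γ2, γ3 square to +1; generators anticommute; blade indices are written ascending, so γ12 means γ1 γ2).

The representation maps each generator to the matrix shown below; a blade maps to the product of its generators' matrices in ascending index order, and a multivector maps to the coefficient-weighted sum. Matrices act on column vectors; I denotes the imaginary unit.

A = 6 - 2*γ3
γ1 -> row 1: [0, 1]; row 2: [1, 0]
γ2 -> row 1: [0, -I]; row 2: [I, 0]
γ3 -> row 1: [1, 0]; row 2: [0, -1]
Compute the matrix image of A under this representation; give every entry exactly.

M = (6)*1 + (-2)*rho(γ3), summed entrywise (1 is the identity matrix):
Answer: row 1: [4, 0]; row 2: [0, 8]


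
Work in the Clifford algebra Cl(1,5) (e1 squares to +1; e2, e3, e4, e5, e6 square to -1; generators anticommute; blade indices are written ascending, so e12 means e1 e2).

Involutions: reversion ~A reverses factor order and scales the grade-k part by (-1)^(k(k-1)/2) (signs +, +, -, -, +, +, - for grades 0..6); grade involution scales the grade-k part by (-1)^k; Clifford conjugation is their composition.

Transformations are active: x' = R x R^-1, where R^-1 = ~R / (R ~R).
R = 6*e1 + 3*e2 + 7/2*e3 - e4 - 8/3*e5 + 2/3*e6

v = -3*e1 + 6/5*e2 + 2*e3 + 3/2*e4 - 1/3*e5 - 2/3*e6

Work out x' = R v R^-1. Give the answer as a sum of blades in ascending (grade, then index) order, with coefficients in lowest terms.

~R = 6*e1 + 3*e2 + 7/2*e3 - e4 - 8/3*e5 + 2/3*e6, and R ~R = 223/36, so R^-1 = ~R / (223/36).
R v = -2479/90 + 81/5*e12 + 45/2*e13 + 6*e14 - 10*e15 - 2*e16 + 9/5*e23 + 57/10*e24 + 11/5*e25 - 14/5*e26 + 29/4*e34 + 25/6*e35 - 11/3*e36 + 13/3*e45 - 1/3*e46 + 2*e56
Answer: -56151/1115*e1 - 31086/1115*e2 - 36936/1115*e3 + 16487/2230*e4 + 80443/3345*e5 - 17602/3345*e6


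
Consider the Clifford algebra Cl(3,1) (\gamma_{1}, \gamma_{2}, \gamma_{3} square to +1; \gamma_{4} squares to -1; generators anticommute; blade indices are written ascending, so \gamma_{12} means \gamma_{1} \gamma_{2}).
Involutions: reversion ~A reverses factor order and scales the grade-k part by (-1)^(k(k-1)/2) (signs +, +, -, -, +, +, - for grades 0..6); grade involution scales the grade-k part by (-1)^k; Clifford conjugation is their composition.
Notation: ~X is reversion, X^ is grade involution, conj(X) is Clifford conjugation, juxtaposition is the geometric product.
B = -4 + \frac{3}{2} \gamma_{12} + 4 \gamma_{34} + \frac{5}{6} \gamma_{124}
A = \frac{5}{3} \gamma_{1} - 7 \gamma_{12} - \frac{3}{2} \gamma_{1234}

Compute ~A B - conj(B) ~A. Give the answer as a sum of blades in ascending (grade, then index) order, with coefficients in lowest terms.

first term: -\frac{21}{2} - \frac{20}{3} \gamma_{1} + \frac{5}{2} \gamma_{2} - \frac{5}{4} \gamma_{3} - \frac{35}{6} \gamma_{4} - 34 \gamma_{12} + \frac{25}{18} \gamma_{24} + \frac{9}{4} \gamma_{34} + \frac{20}{3} \gamma_{134} + 34 \gamma_{1234}
second term: \frac{21}{2} - \frac{20}{3} \gamma_{1} + \frac{5}{2} \gamma_{2} + \frac{5}{4} \gamma_{3} - \frac{35}{6} \gamma_{4} - 22 \gamma_{12} + \frac{25}{18} \gamma_{24} - \frac{9}{4} \gamma_{34} - \frac{20}{3} \gamma_{134} - 22 \gamma_{1234}
Answer: -21 - \frac{5}{2} \gamma_{3} - 12 \gamma_{12} + \frac{9}{2} \gamma_{34} + \frac{40}{3} \gamma_{134} + 56 \gamma_{1234}


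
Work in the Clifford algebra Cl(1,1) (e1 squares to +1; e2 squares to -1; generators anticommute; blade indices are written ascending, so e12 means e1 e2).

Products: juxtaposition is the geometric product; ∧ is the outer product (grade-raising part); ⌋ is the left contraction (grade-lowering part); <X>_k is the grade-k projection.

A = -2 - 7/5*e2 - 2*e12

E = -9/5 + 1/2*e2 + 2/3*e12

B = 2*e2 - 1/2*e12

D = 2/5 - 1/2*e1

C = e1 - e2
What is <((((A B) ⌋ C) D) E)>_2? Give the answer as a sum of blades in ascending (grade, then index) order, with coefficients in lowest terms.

step 1: 19/5 + 47/10*e1 - 4*e2 + e12
step 2: 7/10 + 19/5*e1 - 19/5*e2
step 3: -81/50 + 117/100*e1 - 38/25*e2 - 19/10*e12
step 4: 1807/750 - 1627/750*e1 + 1353/500*e2 + 117/40*e12
step 5: 117/40*e12
Answer: 117/40*e12


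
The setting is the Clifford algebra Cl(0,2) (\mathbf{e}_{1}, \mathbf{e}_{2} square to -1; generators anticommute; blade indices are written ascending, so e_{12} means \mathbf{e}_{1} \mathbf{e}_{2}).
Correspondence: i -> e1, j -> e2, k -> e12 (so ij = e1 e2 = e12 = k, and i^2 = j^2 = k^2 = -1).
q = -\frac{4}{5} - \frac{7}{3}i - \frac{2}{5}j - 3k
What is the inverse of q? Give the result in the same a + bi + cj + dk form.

In blades: q = -\frac{4}{5} - \frac{7}{3} e_{1} - \frac{2}{5} e_{2} - 3 e_{12}.
With qbar = -\frac{4}{5} + \frac{7}{3} e_{1} + \frac{2}{5} e_{2} + 3 e_{12} (scalar fixed, mapped units negated), q qbar = \frac{686}{45} (the sum of squared coefficients), so q^-1 = qbar / (\frac{686}{45}) = -\frac{18}{343} + \frac{15}{98} e_{1} + \frac{9}{343} e_{2} + \frac{135}{686} e_{12}; translating back:
Answer: -\frac{18}{343} + \frac{15}{98}i + \frac{9}{343}j + \frac{135}{686}k


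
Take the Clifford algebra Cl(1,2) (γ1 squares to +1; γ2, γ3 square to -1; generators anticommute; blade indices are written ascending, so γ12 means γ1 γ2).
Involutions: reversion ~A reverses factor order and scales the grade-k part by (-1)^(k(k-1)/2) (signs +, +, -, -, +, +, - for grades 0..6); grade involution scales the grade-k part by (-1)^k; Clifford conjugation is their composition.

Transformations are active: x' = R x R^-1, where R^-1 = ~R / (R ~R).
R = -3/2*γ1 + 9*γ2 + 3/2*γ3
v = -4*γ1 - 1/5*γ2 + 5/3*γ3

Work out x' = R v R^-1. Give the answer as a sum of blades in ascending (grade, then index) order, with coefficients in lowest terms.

~R = -3/2*γ1 + 9*γ2 + 3/2*γ3, and R ~R = -81, so R^-1 = ~R / (-81).
R v = 53/10 + 363/10*γ12 + 7/2*γ13 + 153/10*γ23
Answer: 1133/270*γ1 - 44/45*γ2 - 503/270*γ3


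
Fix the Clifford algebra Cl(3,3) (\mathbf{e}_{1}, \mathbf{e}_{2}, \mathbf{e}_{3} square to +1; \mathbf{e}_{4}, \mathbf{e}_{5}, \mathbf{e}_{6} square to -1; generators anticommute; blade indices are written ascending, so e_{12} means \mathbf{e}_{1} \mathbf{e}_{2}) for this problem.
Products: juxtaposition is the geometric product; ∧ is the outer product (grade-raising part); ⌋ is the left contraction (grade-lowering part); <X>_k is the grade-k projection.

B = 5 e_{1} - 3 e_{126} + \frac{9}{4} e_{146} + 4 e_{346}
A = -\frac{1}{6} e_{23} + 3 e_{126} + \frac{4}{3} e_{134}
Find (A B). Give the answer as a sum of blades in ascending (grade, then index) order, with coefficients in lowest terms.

step 1: -9 + \frac{16}{3} e_{16} + \frac{27}{4} e_{24} + 15 e_{26} + \frac{20}{3} e_{34} - 3 e_{36} - \frac{5}{6} e_{123} - \frac{1}{2} e_{136} - \frac{2}{3} e_{246} - 12 e_{1234} - 4 e_{2346} - \frac{3}{8} e_{12346}
Answer: -9 + \frac{16}{3} e_{16} + \frac{27}{4} e_{24} + 15 e_{26} + \frac{20}{3} e_{34} - 3 e_{36} - \frac{5}{6} e_{123} - \frac{1}{2} e_{136} - \frac{2}{3} e_{246} - 12 e_{1234} - 4 e_{2346} - \frac{3}{8} e_{12346}


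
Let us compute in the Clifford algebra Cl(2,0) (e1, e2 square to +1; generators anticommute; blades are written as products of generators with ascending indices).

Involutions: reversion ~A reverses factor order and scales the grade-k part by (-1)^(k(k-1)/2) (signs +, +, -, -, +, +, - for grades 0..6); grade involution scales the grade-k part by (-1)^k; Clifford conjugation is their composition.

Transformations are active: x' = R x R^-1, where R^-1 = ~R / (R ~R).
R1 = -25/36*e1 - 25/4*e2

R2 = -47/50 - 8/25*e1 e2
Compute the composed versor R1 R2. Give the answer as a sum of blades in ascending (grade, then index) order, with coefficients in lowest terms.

Distribute over the terms of R1 (each basis-blade product reordered to ascending indices, repeated generators contracted through their squares):
(-25/36*e1) R2 = 47/72*e1 + 2/9*e2
(-25/4*e2) R2 = -2*e1 + 47/8*e2
Summing the partial products and collecting blades:
Answer: -97/72*e1 + 439/72*e2


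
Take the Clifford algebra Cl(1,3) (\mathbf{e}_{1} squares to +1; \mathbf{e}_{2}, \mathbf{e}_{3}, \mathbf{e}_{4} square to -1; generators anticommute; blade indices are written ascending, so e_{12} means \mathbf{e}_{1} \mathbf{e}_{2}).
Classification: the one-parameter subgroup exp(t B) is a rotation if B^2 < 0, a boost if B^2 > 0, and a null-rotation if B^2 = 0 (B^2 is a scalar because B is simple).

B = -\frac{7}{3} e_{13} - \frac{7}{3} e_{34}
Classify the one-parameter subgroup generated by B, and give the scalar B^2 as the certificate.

B^2 term by term: the squares give (-\frac{7}{3})^2*(e_{13})^2 + (-\frac{7}{3})^2*(e_{34})^2 = \frac{49}{9}*(+1) + \frac{49}{9}*(-1) = 0 (each basis 2-blade squares to minus the product of its generators' squares); cross terms between blades sharing an index anticommute and cancel. So B^2 = 0.
Answer: null-rotation, certificate B^2 = 0. The class reads off the invariant scalar 0 directly.


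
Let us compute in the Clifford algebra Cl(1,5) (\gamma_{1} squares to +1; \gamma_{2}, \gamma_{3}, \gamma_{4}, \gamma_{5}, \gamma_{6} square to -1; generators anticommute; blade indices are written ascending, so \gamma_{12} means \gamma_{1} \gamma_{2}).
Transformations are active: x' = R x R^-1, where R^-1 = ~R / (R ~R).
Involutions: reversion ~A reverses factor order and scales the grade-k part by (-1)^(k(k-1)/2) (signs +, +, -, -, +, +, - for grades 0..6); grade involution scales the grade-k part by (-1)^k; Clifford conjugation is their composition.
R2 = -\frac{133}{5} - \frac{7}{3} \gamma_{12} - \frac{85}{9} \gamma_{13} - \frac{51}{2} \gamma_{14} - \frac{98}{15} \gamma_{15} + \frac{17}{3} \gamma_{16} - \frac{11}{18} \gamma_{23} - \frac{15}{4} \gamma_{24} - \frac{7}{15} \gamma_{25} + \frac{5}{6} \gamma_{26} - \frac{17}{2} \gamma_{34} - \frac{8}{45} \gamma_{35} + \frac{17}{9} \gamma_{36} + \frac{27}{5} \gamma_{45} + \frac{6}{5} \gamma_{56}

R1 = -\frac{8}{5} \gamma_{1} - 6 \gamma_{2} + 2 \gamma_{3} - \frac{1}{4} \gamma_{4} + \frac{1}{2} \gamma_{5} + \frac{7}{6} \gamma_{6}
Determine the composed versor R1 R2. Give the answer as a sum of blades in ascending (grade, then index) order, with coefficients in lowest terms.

Distribute over the terms of R1 (each basis-blade product reordered to ascending indices, repeated generators contracted through their squares):
(-\frac{8}{5} \gamma_{1}) R2 = \frac{1064}{25} \gamma_{1} + \frac{56}{15} \gamma_{2} + \frac{136}{9} \gamma_{3} + \frac{204}{5} \gamma_{4} + \frac{784}{75} \gamma_{5} - \frac{136}{15} \gamma_{6} + \frac{44}{45} \gamma_{123} + 6 \gamma_{124} + \frac{56}{75} \gamma_{125} - \frac{4}{3} \gamma_{126} + \frac{68}{5} \gamma_{134} + \frac{64}{225} \gamma_{135} - \frac{136}{45} \gamma_{136} - \frac{216}{25} \gamma_{145} - \frac{48}{25} \gamma_{156}
(-6 \gamma_{2}) R2 = 14 \gamma_{1} + \frac{798}{5} \gamma_{2} - \frac{11}{3} \gamma_{3} - \frac{45}{2} \gamma_{4} - \frac{14}{5} \gamma_{5} + 5 \gamma_{6} - \frac{170}{3} \gamma_{123} - 153 \gamma_{124} - \frac{196}{5} \gamma_{125} + 34 \gamma_{126} + 51 \gamma_{234} + \frac{16}{15} \gamma_{235} - \frac{34}{3} \gamma_{236} - \frac{162}{5} \gamma_{245} - \frac{36}{5} \gamma_{256}
(2 \gamma_{3}) R2 = -\frac{170}{9} \gamma_{1} - \frac{11}{9} \gamma_{2} - \frac{266}{5} \gamma_{3} + 17 \gamma_{4} + \frac{16}{45} \gamma_{5} - \frac{34}{9} \gamma_{6} - \frac{14}{3} \gamma_{123} + 51 \gamma_{134} + \frac{196}{15} \gamma_{135} - \frac{34}{3} \gamma_{136} + \frac{15}{2} \gamma_{234} + \frac{14}{15} \gamma_{235} - \frac{5}{3} \gamma_{236} + \frac{54}{5} \gamma_{345} + \frac{12}{5} \gamma_{356}
(-\frac{1}{4} \gamma_{4}) R2 = \frac{51}{8} \gamma_{1} + \frac{15}{16} \gamma_{2} + \frac{17}{8} \gamma_{3} + \frac{133}{20} \gamma_{4} + \frac{27}{20} \gamma_{5} + \frac{7}{12} \gamma_{124} + \frac{85}{36} \gamma_{134} - \frac{49}{30} \gamma_{145} + \frac{17}{12} \gamma_{146} + \frac{11}{72} \gamma_{234} - \frac{7}{60} \gamma_{245} + \frac{5}{24} \gamma_{246} - \frac{2}{45} \gamma_{345} + \frac{17}{36} \gamma_{346} - \frac{3}{10} \gamma_{456}
(\frac{1}{2} \gamma_{5}) R2 = -\frac{49}{15} \gamma_{1} - \frac{7}{30} \gamma_{2} - \frac{4}{45} \gamma_{3} + \frac{27}{10} \gamma_{4} - \frac{133}{10} \gamma_{5} - \frac{3}{5} \gamma_{6} - \frac{7}{6} \gamma_{125} - \frac{85}{18} \gamma_{135} - \frac{51}{4} \gamma_{145} - \frac{17}{6} \gamma_{156} - \frac{11}{36} \gamma_{235} - \frac{15}{8} \gamma_{245} - \frac{5}{12} \gamma_{256} - \frac{17}{4} \gamma_{345} - \frac{17}{18} \gamma_{356}
(\frac{7}{6} \gamma_{6}) R2 = \frac{119}{18} \gamma_{1} + \frac{35}{36} \gamma_{2} + \frac{119}{54} \gamma_{3} + \frac{7}{5} \gamma_{5} - \frac{931}{30} \gamma_{6} - \frac{49}{18} \gamma_{126} - \frac{595}{54} \gamma_{136} - \frac{119}{4} \gamma_{146} - \frac{343}{45} \gamma_{156} - \frac{77}{108} \gamma_{236} - \frac{35}{8} \gamma_{246} - \frac{49}{90} \gamma_{256} - \frac{119}{12} \gamma_{346} - \frac{28}{135} \gamma_{356} + \frac{63}{10} \gamma_{456}
Summing the partial products and collecting blades:
Answer: \frac{85303}{1800} \gamma_{1} + \frac{13103}{80} \gamma_{2} - \frac{40517}{1080} \gamma_{3} + \frac{893}{20} \gamma_{4} - \frac{2287}{900} \gamma_{5} - \frac{3553}{90} \gamma_{6} - \frac{2716}{45} \gamma_{123} - \frac{1757}{12} \gamma_{124} - \frac{1981}{50} \gamma_{125} + \frac{539}{18} \gamma_{126} + \frac{12053}{180} \gamma_{134} + \frac{3883}{450} \gamma_{135} - \frac{6851}{270} \gamma_{136} - \frac{6907}{300} \gamma_{145} - \frac{85}{3} \gamma_{146} - \frac{5569}{450} \gamma_{156} + \frac{4223}{72} \gamma_{234} + \frac{61}{36} \gamma_{235} - \frac{1481}{108} \gamma_{236} - \frac{4127}{120} \gamma_{245} - \frac{25}{6} \gamma_{246} - \frac{1469}{180} \gamma_{256} + \frac{1171}{180} \gamma_{345} - \frac{85}{9} \gamma_{346} + \frac{337}{270} \gamma_{356} + 6 \gamma_{456}


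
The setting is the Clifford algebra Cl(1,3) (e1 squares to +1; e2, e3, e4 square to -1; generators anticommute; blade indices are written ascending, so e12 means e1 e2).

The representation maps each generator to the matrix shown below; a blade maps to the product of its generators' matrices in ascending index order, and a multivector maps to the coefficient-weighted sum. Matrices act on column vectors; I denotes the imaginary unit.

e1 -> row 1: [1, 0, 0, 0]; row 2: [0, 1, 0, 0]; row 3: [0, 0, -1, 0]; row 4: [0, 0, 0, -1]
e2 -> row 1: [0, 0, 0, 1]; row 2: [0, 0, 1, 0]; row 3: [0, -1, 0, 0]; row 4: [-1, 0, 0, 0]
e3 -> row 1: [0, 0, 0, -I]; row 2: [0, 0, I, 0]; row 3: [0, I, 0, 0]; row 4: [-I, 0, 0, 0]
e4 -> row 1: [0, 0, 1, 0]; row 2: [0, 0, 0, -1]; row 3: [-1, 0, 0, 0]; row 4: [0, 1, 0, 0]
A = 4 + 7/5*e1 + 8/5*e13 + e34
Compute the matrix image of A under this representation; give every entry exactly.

Bivector images (products of the table entries): rho(e13) = rho(e1)rho(e3) = row 1: [0, 0, 0, -I]; row 2: [0, 0, I, 0]; row 3: [0, -I, 0, 0]; row 4: [I, 0, 0, 0]; rho(e34) = rho(e3)rho(e4) = row 1: [0, -I, 0, 0]; row 2: [-I, 0, 0, 0]; row 3: [0, 0, 0, -I]; row 4: [0, 0, -I, 0].
M = (4)*1 + (7/5)*rho(e1) + (8/5)*rho(e13) + (1)*rho(e34), summed entrywise (1 is the identity matrix):
Answer: row 1: [27/5, -I, 0, -8*I/5]; row 2: [-I, 27/5, 8*I/5, 0]; row 3: [0, -8*I/5, 13/5, -I]; row 4: [8*I/5, 0, -I, 13/5]


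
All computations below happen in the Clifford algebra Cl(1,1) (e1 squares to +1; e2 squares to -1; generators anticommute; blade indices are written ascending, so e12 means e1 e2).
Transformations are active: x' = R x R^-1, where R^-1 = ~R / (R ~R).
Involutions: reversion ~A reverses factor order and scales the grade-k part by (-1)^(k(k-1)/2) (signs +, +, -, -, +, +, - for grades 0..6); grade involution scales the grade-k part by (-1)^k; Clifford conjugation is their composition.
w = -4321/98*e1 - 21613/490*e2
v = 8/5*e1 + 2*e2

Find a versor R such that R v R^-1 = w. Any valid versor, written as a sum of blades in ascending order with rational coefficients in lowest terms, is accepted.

Here q(v) = q(w) = -36/25; the classical choice R = v + w = -20821/490*e1 - 20633/490*e2 then realises v -> w under the sandwich.
Answer: -20821/490*e1 - 20633/490*e2


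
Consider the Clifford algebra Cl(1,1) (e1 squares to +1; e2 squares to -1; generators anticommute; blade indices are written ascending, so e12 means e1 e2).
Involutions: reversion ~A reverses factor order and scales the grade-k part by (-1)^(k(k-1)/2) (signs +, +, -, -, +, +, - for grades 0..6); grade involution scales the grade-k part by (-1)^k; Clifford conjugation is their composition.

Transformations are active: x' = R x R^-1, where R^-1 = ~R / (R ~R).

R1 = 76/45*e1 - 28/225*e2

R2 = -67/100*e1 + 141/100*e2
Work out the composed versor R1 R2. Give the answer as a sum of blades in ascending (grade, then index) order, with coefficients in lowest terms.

Distribute over the terms of R1 (each basis-blade product reordered to ascending indices, repeated generators contracted through their squares):
(76/45*e1) R2 = -1273/1125 + 893/375*e12
(-28/225*e2) R2 = 329/1875 - 469/5625*e12
Summing the partial products and collecting blades:
Answer: -5378/5625 + 12926/5625*e12


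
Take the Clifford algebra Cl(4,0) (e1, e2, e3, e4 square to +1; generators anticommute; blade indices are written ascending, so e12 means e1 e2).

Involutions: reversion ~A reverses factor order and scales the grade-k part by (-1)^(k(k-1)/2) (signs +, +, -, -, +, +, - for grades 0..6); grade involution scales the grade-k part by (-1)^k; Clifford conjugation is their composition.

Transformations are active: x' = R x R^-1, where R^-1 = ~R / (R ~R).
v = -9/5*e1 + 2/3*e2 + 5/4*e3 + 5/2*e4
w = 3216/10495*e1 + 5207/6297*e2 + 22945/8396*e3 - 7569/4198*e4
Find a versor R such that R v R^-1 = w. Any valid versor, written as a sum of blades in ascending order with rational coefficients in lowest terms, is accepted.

The midline construction: v and w both square to 41389/3600, so reflecting in their sum -3135/2099*e1 + 3135/2099*e2 + 8360/2099*e3 + 1463/2099*e4 exchanges them.
Answer: -3135/2099*e1 + 3135/2099*e2 + 8360/2099*e3 + 1463/2099*e4


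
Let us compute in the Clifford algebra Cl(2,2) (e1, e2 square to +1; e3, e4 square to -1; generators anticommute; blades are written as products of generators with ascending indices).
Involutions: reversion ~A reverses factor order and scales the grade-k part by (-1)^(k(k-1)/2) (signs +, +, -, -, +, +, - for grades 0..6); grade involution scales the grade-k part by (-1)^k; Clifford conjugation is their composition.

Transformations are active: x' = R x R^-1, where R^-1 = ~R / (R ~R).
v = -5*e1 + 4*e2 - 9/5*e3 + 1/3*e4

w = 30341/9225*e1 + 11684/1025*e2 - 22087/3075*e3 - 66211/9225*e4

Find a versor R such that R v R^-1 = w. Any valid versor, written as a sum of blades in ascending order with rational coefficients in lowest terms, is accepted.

Why this works: both vectors square to 8471/225, so q(v) = q(w) and R = v + w = -15784/9225*e1 + 15784/1025*e2 - 27622/3075*e3 - 63136/9225*e4 carries v to w — its own direction survives, the complement (v - w)/2 flips.
Answer: -15784/9225*e1 + 15784/1025*e2 - 27622/3075*e3 - 63136/9225*e4


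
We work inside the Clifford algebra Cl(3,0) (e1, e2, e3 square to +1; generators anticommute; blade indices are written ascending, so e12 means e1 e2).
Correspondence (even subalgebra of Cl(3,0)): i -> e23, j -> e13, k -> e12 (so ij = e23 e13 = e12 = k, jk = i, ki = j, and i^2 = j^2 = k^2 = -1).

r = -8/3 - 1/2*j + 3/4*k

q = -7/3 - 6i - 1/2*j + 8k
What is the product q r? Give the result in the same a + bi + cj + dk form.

In blades: q = -7/3 + 8*e12 - 1/2*e13 - 6*e23, r = -8/3 + 3/4*e12 - 1/2*e13.
Distribute q over r term by term (generator squares from the signature, products reordered to ascending indices): (-7/3)*r = 56/9 - 7/4*e12 + 7/6*e13; (8*e12)*r = -6 - 64/3*e12 + 4*e23; (-1/2*e13)*r = -1/4 + 4/3*e13 - 3/8*e23; (-6*e23)*r = 3*e12 + 9/2*e13 + 16*e23.
Sum: -1/36 - 241/12*e12 + 7*e13 + 157/8*e23; translating back through the correspondence:
Answer: -1/36 + 157/8*i + 7j - 241/12*k


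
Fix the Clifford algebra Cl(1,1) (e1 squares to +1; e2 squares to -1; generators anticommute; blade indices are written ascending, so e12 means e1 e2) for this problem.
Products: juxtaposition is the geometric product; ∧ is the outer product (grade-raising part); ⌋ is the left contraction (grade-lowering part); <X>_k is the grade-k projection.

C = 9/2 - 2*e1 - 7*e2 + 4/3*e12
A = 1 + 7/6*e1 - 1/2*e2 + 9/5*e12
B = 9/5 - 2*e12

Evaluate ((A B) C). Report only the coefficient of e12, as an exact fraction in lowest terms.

step 1: -9/5 + 31/10*e1 - 97/30*e2 + 31/25*e12
step 2: -882/25 + 19727/900*e1 + 1399/300*e2 - 1874/75*e12
Answer: -1874/75


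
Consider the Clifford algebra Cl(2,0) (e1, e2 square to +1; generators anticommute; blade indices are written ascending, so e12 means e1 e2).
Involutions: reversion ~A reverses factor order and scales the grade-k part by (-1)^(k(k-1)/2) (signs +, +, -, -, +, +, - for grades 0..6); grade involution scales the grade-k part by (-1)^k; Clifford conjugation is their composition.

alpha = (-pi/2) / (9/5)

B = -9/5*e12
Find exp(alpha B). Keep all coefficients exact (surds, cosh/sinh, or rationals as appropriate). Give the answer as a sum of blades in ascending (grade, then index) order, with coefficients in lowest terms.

B^2 = (-9/5)^2*(e12)^2 = 81/25*(-1) = -81/25 (a basis 2-blade squares to minus the product of its generators' squares).
B^2 = -81/25 — the negative square puts this in the circular regime; l = 9/5, alpha*l = -pi/2, so exp(alpha B) = cos(-pi/2) + (sin(-pi/2)/(9/5))*B = 0 + (-5/9)*B.
Answer: e12
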